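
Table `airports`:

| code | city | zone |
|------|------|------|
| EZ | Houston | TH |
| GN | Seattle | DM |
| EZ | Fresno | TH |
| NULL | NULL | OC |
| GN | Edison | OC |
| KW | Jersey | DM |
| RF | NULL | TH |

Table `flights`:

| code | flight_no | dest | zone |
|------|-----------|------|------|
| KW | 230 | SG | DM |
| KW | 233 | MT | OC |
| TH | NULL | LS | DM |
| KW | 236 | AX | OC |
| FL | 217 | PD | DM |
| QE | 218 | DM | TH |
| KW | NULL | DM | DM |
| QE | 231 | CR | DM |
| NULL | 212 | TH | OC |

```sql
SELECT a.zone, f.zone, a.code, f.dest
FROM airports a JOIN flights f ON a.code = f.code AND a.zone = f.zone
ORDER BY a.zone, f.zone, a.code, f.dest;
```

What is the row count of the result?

2

INNER JOIN keeps only pairs where the ON condition holds.
Matching on a.code = f.code AND a.zone = f.zone. A NULL in a compared column never satisfies the condition.
Matched pairs: 2.
Total: 2 rows.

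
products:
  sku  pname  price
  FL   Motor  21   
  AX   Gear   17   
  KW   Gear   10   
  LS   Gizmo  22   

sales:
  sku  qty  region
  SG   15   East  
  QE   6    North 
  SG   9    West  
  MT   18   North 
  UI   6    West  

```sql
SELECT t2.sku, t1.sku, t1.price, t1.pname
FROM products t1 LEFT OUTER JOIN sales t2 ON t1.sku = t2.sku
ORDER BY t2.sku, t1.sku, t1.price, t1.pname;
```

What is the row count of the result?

4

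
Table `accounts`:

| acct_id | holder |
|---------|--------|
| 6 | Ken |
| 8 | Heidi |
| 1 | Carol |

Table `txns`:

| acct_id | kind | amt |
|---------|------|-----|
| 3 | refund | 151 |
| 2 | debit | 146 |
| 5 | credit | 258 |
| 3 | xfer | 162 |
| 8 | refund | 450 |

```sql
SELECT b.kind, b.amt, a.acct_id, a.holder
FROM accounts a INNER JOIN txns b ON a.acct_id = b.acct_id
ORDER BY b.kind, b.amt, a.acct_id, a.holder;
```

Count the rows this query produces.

INNER JOIN keeps only pairs where the ON condition holds.
Matching on a.acct_id = b.acct_id.
- a[0] acct_id=6 → no match; dropped.
- a[1] acct_id=8 → 1 match(es) in b → 1 row(s).
- a[2] acct_id=1 → no match; dropped.
Total: 1 rows.

1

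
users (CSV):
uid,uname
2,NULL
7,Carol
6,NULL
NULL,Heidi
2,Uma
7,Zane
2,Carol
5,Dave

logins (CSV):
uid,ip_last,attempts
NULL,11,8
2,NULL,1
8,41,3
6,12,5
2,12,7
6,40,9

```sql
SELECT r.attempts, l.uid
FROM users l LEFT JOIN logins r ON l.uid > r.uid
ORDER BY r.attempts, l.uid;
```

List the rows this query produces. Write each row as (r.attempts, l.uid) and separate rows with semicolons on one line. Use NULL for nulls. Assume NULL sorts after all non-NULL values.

(1, 5); (1, 6); (1, 7); (1, 7); (5, 7); (5, 7); (7, 5); (7, 6); (7, 7); (7, 7); (9, 7); (9, 7); (NULL, 2); (NULL, 2); (NULL, 2); (NULL, NULL)

LEFT JOIN keeps every row from `users`; unmatched rows get NULL for `logins`'s columns.
Matching on l.uid > r.uid. A NULL in a compared column never satisfies the condition.
- uid=2: no r row matches, row kept with r columns NULL.
- uid=7: 4 matching r row(s), so 4 row(s) emitted.
- uid=6: 2 matching r row(s), so 2 row(s) emitted.
- uid=NULL: no r row matches, row kept with r columns NULL.
- uid=2: no r row matches, row kept with r columns NULL.
- uid=7: 4 matching r row(s), so 4 row(s) emitted.
- uid=2: no r row matches, row kept with r columns NULL.
- uid=5: 2 matching r row(s), so 2 row(s) emitted.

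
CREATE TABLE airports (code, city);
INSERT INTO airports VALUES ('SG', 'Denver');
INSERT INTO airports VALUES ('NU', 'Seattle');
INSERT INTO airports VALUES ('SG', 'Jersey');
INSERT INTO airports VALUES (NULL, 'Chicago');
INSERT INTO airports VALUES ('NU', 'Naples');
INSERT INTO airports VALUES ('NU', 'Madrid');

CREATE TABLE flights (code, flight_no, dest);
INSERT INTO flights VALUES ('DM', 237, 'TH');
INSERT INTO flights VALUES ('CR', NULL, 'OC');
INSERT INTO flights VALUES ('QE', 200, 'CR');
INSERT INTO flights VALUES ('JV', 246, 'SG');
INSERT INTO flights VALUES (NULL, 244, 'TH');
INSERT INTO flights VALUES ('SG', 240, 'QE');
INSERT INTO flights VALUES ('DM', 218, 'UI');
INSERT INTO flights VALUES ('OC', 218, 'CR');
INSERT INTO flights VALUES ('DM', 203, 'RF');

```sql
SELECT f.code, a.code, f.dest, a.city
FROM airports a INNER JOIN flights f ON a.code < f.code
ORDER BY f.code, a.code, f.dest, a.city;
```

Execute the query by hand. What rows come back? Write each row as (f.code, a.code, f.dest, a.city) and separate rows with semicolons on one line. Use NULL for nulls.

INNER JOIN keeps only pairs where the ON condition holds.
Matching on a.code < f.code. A NULL in a compared column never satisfies the condition.
- code=SG: no matching f row, dropped.
- code=NU: 3 matching f row(s), so 3 row(s) emitted.
- code=SG: no matching f row, dropped.
- code=NULL: no matching f row, dropped.
- code=NU: 3 matching f row(s), so 3 row(s) emitted.
- code=NU: 3 matching f row(s), so 3 row(s) emitted.
After projecting and ordering:
f.code | a.code | f.dest | a.city
OC | NU | CR | Madrid
OC | NU | CR | Naples
OC | NU | CR | Seattle
QE | NU | CR | Madrid
QE | NU | CR | Naples
QE | NU | CR | Seattle
SG | NU | QE | Madrid
SG | NU | QE | Naples
SG | NU | QE | Seattle

(OC, NU, CR, Madrid); (OC, NU, CR, Naples); (OC, NU, CR, Seattle); (QE, NU, CR, Madrid); (QE, NU, CR, Naples); (QE, NU, CR, Seattle); (SG, NU, QE, Madrid); (SG, NU, QE, Naples); (SG, NU, QE, Seattle)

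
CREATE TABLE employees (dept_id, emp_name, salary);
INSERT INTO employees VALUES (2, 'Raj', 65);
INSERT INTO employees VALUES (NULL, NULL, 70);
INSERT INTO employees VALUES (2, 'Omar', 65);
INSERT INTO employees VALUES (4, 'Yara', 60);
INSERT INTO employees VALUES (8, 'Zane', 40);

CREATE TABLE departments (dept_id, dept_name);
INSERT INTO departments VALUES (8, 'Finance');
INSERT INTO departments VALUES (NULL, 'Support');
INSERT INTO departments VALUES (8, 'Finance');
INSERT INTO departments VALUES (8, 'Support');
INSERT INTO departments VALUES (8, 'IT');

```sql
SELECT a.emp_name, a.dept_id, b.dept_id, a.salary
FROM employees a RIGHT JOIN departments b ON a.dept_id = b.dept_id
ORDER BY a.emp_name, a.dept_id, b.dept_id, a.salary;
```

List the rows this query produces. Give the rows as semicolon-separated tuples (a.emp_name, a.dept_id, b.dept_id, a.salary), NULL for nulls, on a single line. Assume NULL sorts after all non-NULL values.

(Zane, 8, 8, 40); (Zane, 8, 8, 40); (Zane, 8, 8, 40); (Zane, 8, 8, 40); (NULL, NULL, NULL, NULL)

RIGHT JOIN keeps every row from `departments`; unmatched rows get NULL for `employees`'s columns.
Matching on a.dept_id = b.dept_id. A NULL in a compared column never satisfies the condition.
- a (dept_id=2) has no partner in b.
- a (dept_id=NULL) has no partner in b.
- a (dept_id=2) has no partner in b.
- a (dept_id=4) has no partner in b.
- a (dept_id=8) pairs with 4 row(s) of b.
- plus 1 unmatched b row(s), each kept with NULL a columns.
After projecting and ordering:
a.emp_name | a.dept_id | b.dept_id | a.salary
Zane | 8 | 8 | 40
Zane | 8 | 8 | 40
Zane | 8 | 8 | 40
Zane | 8 | 8 | 40
NULL | NULL | NULL | NULL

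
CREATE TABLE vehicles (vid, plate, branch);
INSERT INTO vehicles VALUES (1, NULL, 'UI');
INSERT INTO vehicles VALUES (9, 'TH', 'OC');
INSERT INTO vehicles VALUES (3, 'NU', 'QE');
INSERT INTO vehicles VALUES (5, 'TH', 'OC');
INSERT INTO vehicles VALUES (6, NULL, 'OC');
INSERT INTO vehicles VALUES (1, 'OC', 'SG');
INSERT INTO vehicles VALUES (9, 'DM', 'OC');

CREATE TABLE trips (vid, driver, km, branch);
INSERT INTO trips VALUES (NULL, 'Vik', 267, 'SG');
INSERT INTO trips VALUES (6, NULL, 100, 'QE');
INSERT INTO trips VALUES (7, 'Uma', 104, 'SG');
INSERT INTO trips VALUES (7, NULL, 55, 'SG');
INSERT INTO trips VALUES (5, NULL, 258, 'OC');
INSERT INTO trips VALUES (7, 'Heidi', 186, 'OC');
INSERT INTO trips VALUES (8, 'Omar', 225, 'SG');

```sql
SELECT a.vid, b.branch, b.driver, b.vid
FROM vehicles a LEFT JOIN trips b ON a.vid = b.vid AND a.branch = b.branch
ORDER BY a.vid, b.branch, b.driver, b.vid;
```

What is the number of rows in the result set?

LEFT JOIN keeps every row from `vehicles`; unmatched rows get NULL for `trips`'s columns.
Matching on a.vid = b.vid AND a.branch = b.branch. A NULL in a compared column never satisfies the condition.
- vid=1, branch=UI: no b row matches, row kept with b columns NULL.
- vid=9, branch=OC: no b row matches, row kept with b columns NULL.
- vid=3, branch=QE: no b row matches, row kept with b columns NULL.
- vid=5, branch=OC: 1 matching b row(s), so 1 row(s) emitted.
- vid=6, branch=OC: no b row matches, row kept with b columns NULL.
- vid=1, branch=SG: no b row matches, row kept with b columns NULL.
- vid=9, branch=OC: no b row matches, row kept with b columns NULL.
Total: 1 matched + 6 padded = 7 rows.

7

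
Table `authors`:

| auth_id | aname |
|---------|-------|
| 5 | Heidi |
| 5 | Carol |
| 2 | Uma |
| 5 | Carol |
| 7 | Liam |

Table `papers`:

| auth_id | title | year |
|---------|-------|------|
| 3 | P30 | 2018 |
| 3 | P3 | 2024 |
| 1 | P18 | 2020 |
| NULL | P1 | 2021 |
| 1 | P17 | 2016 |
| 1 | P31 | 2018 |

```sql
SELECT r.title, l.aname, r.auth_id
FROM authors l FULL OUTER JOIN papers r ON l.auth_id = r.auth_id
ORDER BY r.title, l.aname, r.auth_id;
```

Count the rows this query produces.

FULL OUTER JOIN keeps every row from both sides; unmatched rows get NULL for the other side's columns.
Matching on l.auth_id = r.auth_id. A NULL in a compared column never satisfies the condition.
- l[0] auth_id=5 → no match; kept with NULLs on the r side.
- l[1] auth_id=5 → no match; kept with NULLs on the r side.
- l[2] auth_id=2 → no match; kept with NULLs on the r side.
- l[3] auth_id=5 → no match; kept with NULLs on the r side.
- l[4] auth_id=7 → no match; kept with NULLs on the r side.
- 6 row(s) from r found no l partner → padded with NULL.
Total: 0 matched + 11 padded = 11 rows.

11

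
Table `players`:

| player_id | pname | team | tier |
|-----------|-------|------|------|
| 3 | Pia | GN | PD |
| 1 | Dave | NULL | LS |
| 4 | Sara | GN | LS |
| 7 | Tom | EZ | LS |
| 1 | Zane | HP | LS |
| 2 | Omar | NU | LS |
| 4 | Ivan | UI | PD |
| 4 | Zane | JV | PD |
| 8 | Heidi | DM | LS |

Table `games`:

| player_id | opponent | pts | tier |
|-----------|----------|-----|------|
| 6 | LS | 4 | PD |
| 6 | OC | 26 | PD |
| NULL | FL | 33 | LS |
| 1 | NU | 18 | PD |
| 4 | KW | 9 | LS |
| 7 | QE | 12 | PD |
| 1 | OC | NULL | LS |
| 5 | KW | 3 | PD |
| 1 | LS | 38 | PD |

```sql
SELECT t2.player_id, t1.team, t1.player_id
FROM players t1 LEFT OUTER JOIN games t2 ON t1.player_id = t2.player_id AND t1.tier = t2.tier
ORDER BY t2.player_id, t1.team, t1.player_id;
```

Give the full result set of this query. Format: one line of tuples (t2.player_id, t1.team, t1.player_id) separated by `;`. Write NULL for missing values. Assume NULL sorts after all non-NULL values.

LEFT JOIN keeps every row from `players`; unmatched rows get NULL for `games`'s columns.
Matching on t1.player_id = t2.player_id AND t1.tier = t2.tier. A NULL in a compared column never satisfies the condition.
- t1 row (player_id=3, tier=PD): no match → kept, t2 columns NULL.
- t1 row (player_id=1, tier=LS): matches 1 t2 row(s) → 1 output row(s).
- t1 row (player_id=4, tier=LS): matches 1 t2 row(s) → 1 output row(s).
- t1 row (player_id=7, tier=LS): no match → kept, t2 columns NULL.
- t1 row (player_id=1, tier=LS): matches 1 t2 row(s) → 1 output row(s).
- t1 row (player_id=2, tier=LS): no match → kept, t2 columns NULL.
- t1 row (player_id=4, tier=PD): no match → kept, t2 columns NULL.
- t1 row (player_id=4, tier=PD): no match → kept, t2 columns NULL.
- t1 row (player_id=8, tier=LS): no match → kept, t2 columns NULL.
After projecting and ordering:
t2.player_id | t1.team | t1.player_id
1 | HP | 1
1 | NULL | 1
4 | GN | 4
NULL | DM | 8
NULL | EZ | 7
NULL | GN | 3
NULL | JV | 4
NULL | NU | 2
NULL | UI | 4

(1, HP, 1); (1, NULL, 1); (4, GN, 4); (NULL, DM, 8); (NULL, EZ, 7); (NULL, GN, 3); (NULL, JV, 4); (NULL, NU, 2); (NULL, UI, 4)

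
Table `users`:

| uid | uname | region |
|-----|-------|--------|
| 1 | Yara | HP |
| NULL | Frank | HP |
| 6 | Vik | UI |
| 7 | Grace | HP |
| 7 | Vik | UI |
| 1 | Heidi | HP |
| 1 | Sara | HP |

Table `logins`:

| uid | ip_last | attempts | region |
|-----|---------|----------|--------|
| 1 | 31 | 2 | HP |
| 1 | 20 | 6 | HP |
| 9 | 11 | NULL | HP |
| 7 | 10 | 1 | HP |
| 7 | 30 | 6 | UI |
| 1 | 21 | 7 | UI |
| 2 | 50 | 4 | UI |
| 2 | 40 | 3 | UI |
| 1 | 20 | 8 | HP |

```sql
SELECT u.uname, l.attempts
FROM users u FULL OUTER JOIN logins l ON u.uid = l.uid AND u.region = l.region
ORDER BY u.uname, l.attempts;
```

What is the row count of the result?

17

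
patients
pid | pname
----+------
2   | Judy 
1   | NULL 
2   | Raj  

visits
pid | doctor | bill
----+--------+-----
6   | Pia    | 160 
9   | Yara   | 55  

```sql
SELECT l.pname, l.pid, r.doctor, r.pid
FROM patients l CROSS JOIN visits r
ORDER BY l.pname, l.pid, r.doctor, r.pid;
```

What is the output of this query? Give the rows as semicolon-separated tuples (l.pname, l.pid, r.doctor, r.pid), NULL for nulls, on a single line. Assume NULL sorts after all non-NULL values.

CROSS JOIN pairs every row of `patients` with every row of `visits`: 3 × 2 = 6 rows.
After projecting and ordering:
l.pname | l.pid | r.doctor | r.pid
Judy | 2 | Pia | 6
Judy | 2 | Yara | 9
Raj | 2 | Pia | 6
Raj | 2 | Yara | 9
NULL | 1 | Pia | 6
NULL | 1 | Yara | 9

(Judy, 2, Pia, 6); (Judy, 2, Yara, 9); (Raj, 2, Pia, 6); (Raj, 2, Yara, 9); (NULL, 1, Pia, 6); (NULL, 1, Yara, 9)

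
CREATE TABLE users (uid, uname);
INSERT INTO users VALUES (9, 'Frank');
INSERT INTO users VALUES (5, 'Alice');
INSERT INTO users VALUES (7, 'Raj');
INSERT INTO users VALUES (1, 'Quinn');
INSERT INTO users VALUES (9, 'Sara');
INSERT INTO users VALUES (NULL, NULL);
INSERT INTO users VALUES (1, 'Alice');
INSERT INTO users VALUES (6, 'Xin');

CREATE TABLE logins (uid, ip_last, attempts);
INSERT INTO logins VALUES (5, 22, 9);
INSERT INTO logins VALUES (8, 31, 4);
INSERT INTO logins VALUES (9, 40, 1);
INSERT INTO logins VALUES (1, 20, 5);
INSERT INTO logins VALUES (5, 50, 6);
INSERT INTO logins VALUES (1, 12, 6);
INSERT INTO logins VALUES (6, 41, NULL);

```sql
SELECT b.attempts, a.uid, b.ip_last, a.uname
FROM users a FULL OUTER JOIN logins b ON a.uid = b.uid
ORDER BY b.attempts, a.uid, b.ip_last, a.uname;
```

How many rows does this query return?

12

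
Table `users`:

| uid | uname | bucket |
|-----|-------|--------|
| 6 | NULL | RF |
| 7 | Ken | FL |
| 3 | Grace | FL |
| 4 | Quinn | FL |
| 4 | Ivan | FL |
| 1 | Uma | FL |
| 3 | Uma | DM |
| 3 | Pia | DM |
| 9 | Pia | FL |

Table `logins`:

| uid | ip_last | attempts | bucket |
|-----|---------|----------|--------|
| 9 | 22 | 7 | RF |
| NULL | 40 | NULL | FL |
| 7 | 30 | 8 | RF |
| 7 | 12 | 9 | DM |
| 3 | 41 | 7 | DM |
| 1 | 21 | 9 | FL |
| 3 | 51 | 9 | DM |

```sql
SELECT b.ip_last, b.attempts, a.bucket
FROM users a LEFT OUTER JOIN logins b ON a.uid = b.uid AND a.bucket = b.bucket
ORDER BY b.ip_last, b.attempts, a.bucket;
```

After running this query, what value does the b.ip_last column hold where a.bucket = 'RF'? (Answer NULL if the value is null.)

LEFT JOIN keeps every row from `users`; unmatched rows get NULL for `logins`'s columns.
Matching on a.uid = b.uid AND a.bucket = b.bucket. A NULL in a compared column never satisfies the condition.
- a row (uid=6, bucket=RF): no match → kept, b columns NULL.
- a row (uid=7, bucket=FL): no match → kept, b columns NULL.
- a row (uid=3, bucket=FL): no match → kept, b columns NULL.
- a row (uid=4, bucket=FL): no match → kept, b columns NULL.
- a row (uid=4, bucket=FL): no match → kept, b columns NULL.
- a row (uid=1, bucket=FL): matches 1 b row(s) → 1 output row(s).
- a row (uid=3, bucket=DM): matches 2 b row(s) → 2 output row(s).
- a row (uid=3, bucket=DM): matches 2 b row(s) → 2 output row(s).
- a row (uid=9, bucket=FL): no match → kept, b columns NULL.

NULL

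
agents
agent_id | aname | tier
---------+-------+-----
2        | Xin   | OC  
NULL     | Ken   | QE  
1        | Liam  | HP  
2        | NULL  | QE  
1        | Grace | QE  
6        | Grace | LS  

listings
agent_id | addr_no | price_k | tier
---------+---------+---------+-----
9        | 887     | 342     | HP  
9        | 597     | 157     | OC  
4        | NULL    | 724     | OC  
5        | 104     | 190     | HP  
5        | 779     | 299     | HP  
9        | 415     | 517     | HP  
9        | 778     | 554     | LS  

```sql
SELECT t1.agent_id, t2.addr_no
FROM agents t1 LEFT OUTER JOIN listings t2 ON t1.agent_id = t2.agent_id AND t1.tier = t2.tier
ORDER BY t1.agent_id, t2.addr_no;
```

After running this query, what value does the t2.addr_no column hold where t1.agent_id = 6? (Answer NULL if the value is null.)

LEFT JOIN keeps every row from `agents`; unmatched rows get NULL for `listings`'s columns.
Matching on t1.agent_id = t2.agent_id AND t1.tier = t2.tier. A NULL in a compared column never satisfies the condition.
Matched pairs: 0; unmatched t1 rows kept: 6.

NULL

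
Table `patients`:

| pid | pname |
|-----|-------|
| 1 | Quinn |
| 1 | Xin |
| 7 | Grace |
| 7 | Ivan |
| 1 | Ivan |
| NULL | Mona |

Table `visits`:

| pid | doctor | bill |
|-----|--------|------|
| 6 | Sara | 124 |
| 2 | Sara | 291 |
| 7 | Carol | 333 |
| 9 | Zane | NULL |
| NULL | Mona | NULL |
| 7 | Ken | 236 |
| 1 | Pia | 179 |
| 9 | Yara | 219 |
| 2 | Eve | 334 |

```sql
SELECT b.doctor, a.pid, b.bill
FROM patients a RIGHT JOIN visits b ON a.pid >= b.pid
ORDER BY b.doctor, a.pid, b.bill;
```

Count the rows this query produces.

RIGHT JOIN keeps every row from `visits`; unmatched rows get NULL for `patients`'s columns.
Matching on a.pid >= b.pid. A NULL in a compared column never satisfies the condition.
- a row (pid=1): matches 1 b row(s) → 1 output row(s).
- a row (pid=1): matches 1 b row(s) → 1 output row(s).
- a row (pid=7): matches 6 b row(s) → 6 output row(s).
- a row (pid=7): matches 6 b row(s) → 6 output row(s).
- a row (pid=1): matches 1 b row(s) → 1 output row(s).
- a row (pid=NULL): no match.
- 3 row(s) from b found no a partner → padded with NULL.
Total: 15 matched + 3 padded = 18 rows.

18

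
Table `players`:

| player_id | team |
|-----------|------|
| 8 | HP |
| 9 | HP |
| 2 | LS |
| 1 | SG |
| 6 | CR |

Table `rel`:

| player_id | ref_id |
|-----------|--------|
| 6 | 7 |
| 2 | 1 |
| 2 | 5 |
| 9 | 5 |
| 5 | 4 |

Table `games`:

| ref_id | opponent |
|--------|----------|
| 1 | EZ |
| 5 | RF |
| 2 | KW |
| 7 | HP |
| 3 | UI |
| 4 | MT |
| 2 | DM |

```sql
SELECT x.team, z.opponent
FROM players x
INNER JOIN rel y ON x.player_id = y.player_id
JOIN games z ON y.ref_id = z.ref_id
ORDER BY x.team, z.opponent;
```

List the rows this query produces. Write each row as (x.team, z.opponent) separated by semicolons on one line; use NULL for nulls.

(CR, HP); (HP, RF); (LS, EZ); (LS, RF)

Joins associate left-to-right: players INNER JOIN rel on player_id gives 4 intermediate row(s).
Then INNER JOIN `games z` on ref_id: keep only rows whose y.ref_id appears in z.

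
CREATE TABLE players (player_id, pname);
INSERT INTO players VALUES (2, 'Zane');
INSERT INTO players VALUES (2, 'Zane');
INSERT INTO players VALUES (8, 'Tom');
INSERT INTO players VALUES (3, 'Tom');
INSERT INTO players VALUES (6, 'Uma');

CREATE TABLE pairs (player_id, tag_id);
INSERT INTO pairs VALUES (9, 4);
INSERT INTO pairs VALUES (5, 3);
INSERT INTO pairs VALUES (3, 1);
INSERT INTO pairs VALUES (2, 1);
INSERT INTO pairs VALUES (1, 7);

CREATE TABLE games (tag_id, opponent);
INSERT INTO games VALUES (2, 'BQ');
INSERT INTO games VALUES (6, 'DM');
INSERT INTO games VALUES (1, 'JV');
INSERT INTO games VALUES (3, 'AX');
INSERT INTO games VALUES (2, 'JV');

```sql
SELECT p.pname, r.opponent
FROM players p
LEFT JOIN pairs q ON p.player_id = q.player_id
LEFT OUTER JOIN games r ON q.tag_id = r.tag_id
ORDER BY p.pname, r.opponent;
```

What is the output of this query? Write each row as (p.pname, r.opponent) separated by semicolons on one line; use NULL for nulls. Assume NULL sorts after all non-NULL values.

(Tom, JV); (Tom, NULL); (Uma, NULL); (Zane, JV); (Zane, JV)

Evaluate left to right. First `players p LEFT JOIN pairs q` on player_id: 5 row(s).
Then LEFT JOIN `games r` on tag_id: each of those 5 rows is kept; rows whose q.tag_id has no match in r get NULL for r's columns.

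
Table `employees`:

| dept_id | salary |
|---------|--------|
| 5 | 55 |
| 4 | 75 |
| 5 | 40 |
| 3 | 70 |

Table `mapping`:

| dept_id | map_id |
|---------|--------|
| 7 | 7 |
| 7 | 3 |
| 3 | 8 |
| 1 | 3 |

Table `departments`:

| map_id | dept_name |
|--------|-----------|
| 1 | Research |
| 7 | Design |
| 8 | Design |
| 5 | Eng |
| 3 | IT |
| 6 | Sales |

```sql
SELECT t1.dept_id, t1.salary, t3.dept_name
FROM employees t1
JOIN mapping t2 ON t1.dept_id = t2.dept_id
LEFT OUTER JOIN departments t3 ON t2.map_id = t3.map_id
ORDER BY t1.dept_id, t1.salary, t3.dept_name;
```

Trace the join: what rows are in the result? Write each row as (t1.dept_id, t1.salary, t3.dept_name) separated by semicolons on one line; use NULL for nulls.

Joins associate left-to-right: employees INNER JOIN mapping on dept_id gives 1 intermediate row(s).
Then LEFT JOIN `departments t3` on map_id: each of those 1 rows is kept; rows whose t2.map_id has no match in t3 get NULL for t3's columns.

(3, 70, Design)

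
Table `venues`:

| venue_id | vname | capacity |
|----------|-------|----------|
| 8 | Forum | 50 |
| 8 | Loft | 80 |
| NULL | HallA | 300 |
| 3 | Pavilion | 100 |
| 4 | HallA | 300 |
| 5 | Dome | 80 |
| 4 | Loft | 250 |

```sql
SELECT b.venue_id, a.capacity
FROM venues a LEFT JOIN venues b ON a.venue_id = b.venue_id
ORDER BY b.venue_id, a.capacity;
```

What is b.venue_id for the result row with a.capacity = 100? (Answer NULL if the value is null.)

3

LEFT JOIN keeps every row from `venues a`; unmatched rows get NULL for `venues b`'s columns.
Matching on a.venue_id = b.venue_id. A NULL in a compared column never satisfies the condition.
- a[0] venue_id=8 → 2 match(es) in b → 2 row(s).
- a[1] venue_id=8 → 2 match(es) in b → 2 row(s).
- a[2] venue_id=NULL → no match; kept with NULLs on the b side.
- a[3] venue_id=3 → 1 match(es) in b → 1 row(s).
- a[4] venue_id=4 → 2 match(es) in b → 2 row(s).
- a[5] venue_id=5 → 1 match(es) in b → 1 row(s).
- a[6] venue_id=4 → 2 match(es) in b → 2 row(s).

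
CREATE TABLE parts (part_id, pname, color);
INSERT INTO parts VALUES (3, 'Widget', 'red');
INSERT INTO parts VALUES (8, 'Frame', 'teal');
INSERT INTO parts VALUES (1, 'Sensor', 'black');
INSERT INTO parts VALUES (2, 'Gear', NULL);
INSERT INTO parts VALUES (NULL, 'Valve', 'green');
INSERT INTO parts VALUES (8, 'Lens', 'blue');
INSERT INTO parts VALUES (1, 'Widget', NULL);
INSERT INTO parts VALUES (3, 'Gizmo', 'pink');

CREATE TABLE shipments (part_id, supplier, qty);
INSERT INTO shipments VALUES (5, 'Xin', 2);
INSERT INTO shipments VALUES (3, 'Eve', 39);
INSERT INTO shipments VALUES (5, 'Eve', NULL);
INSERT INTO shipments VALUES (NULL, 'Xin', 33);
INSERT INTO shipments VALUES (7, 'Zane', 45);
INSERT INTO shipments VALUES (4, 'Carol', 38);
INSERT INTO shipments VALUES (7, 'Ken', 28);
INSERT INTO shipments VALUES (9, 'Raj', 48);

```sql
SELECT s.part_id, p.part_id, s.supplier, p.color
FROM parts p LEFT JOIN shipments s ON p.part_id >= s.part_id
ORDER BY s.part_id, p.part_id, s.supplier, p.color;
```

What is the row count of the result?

LEFT JOIN keeps every row from `parts`; unmatched rows get NULL for `shipments`'s columns.
Matching on p.part_id >= s.part_id. A NULL in a compared column never satisfies the condition.
- p (part_id=3) pairs with 1 row(s) of s.
- p (part_id=8) pairs with 6 row(s) of s.
- p (part_id=1) has no partner → padded with NULL.
- p (part_id=2) has no partner → padded with NULL.
- p (part_id=NULL) has no partner → padded with NULL.
- p (part_id=8) pairs with 6 row(s) of s.
- p (part_id=1) has no partner → padded with NULL.
- p (part_id=3) pairs with 1 row(s) of s.
Total: 14 matched + 4 padded = 18 rows.

18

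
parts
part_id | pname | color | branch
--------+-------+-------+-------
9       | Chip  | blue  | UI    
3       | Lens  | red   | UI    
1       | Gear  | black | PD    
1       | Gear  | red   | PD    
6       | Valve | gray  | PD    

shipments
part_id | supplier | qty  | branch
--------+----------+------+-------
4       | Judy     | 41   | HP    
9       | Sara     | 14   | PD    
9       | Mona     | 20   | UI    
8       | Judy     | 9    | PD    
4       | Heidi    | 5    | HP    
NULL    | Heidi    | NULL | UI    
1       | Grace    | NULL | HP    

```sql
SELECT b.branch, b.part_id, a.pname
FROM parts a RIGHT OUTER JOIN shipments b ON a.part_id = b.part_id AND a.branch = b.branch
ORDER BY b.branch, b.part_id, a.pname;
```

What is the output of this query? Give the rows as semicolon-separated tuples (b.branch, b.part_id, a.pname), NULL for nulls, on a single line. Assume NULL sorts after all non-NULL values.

RIGHT JOIN keeps every row from `shipments`; unmatched rows get NULL for `parts`'s columns.
Matching on a.part_id = b.part_id AND a.branch = b.branch. A NULL in a compared column never satisfies the condition.
Matched pairs: 1; unmatched b rows kept: 6.

(HP, 1, NULL); (HP, 4, NULL); (HP, 4, NULL); (PD, 8, NULL); (PD, 9, NULL); (UI, 9, Chip); (UI, NULL, NULL)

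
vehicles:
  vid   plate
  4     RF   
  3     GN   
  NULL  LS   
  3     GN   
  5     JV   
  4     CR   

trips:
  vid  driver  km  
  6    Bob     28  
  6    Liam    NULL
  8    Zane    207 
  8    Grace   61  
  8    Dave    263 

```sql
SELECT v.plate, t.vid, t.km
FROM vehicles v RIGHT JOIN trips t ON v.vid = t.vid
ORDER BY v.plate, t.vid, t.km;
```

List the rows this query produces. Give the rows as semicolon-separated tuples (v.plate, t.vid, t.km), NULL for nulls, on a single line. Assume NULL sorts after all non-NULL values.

(NULL, 6, 28); (NULL, 6, NULL); (NULL, 8, 61); (NULL, 8, 207); (NULL, 8, 263)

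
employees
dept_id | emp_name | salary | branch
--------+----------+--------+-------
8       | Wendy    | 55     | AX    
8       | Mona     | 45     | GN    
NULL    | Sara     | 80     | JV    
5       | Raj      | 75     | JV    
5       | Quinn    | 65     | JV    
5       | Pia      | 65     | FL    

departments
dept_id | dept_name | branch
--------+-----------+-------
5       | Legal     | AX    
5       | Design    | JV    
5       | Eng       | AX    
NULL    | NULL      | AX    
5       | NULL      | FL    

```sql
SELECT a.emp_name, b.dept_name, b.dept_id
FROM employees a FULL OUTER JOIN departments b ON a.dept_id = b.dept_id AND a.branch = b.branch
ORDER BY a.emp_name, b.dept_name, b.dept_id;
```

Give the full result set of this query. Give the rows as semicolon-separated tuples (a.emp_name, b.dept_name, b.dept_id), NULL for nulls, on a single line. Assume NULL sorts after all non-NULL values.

(Mona, NULL, NULL); (Pia, NULL, 5); (Quinn, Design, 5); (Raj, Design, 5); (Sara, NULL, NULL); (Wendy, NULL, NULL); (NULL, Eng, 5); (NULL, Legal, 5); (NULL, NULL, NULL)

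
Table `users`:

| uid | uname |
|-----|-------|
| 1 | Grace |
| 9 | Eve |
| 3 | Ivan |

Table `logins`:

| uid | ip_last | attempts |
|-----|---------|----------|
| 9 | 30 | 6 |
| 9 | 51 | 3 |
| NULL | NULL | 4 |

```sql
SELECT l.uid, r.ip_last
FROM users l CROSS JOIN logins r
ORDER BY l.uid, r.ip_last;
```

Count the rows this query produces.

CROSS JOIN pairs every row of `users` with every row of `logins`: 3 × 3 = 9 rows.

9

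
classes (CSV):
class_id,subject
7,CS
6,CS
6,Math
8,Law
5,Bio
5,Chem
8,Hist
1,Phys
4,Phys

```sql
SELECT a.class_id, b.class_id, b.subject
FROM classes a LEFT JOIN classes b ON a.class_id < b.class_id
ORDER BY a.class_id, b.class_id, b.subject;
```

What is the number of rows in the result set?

35

LEFT JOIN keeps every row from `classes a`; unmatched rows get NULL for `classes b`'s columns.
Matching on a.class_id < b.class_id.
- a[0] class_id=7 → 2 match(es) in b → 2 row(s).
- a[1] class_id=6 → 3 match(es) in b → 3 row(s).
- a[2] class_id=6 → 3 match(es) in b → 3 row(s).
- a[3] class_id=8 → no match; kept with NULLs on the b side.
- a[4] class_id=5 → 5 match(es) in b → 5 row(s).
- a[5] class_id=5 → 5 match(es) in b → 5 row(s).
- a[6] class_id=8 → no match; kept with NULLs on the b side.
- a[7] class_id=1 → 8 match(es) in b → 8 row(s).
- a[8] class_id=4 → 7 match(es) in b → 7 row(s).
Total: 33 matched + 2 padded = 35 rows.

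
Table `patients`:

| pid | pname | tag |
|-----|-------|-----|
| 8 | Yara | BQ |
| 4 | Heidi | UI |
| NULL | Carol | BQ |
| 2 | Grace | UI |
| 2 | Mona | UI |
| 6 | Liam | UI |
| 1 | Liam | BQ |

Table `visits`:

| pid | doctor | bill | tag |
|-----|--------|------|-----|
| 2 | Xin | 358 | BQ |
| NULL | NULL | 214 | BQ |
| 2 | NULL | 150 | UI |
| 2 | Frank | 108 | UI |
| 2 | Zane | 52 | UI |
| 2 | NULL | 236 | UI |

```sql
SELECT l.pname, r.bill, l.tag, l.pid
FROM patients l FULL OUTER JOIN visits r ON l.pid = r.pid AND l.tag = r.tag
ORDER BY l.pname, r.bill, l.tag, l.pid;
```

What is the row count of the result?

FULL OUTER JOIN keeps every row from both sides; unmatched rows get NULL for the other side's columns.
Matching on l.pid = r.pid AND l.tag = r.tag. A NULL in a compared column never satisfies the condition.
- l[0] pid=8, tag=BQ → no match; kept with NULLs on the r side.
- l[1] pid=4, tag=UI → no match; kept with NULLs on the r side.
- l[2] pid=NULL, tag=BQ → no match; kept with NULLs on the r side.
- l[3] pid=2, tag=UI → 4 match(es) in r → 4 row(s).
- l[4] pid=2, tag=UI → 4 match(es) in r → 4 row(s).
- l[5] pid=6, tag=UI → no match; kept with NULLs on the r side.
- l[6] pid=1, tag=BQ → no match; kept with NULLs on the r side.
- 2 row(s) from r found no l partner → padded with NULL.
Total: 8 matched + 7 padded = 15 rows.

15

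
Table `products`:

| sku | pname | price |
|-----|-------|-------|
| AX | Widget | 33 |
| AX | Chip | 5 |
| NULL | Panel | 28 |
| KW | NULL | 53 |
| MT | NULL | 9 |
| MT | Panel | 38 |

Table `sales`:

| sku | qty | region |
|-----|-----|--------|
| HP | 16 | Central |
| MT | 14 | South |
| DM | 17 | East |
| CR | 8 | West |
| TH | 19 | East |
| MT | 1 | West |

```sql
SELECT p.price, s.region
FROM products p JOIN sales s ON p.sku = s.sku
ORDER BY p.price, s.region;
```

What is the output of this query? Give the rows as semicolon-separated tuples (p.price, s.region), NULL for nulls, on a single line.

(9, South); (9, West); (38, South); (38, West)

INNER JOIN keeps only pairs where the ON condition holds.
Matching on p.sku = s.sku. A NULL in a compared column never satisfies the condition.
- p (sku=AX) has no partner → excluded.
- p (sku=AX) has no partner → excluded.
- p (sku=NULL) has no partner → excluded.
- p (sku=KW) has no partner → excluded.
- p (sku=MT) pairs with 2 row(s) of s.
- p (sku=MT) pairs with 2 row(s) of s.
After projecting and ordering:
p.price | s.region
9 | South
9 | West
38 | South
38 | West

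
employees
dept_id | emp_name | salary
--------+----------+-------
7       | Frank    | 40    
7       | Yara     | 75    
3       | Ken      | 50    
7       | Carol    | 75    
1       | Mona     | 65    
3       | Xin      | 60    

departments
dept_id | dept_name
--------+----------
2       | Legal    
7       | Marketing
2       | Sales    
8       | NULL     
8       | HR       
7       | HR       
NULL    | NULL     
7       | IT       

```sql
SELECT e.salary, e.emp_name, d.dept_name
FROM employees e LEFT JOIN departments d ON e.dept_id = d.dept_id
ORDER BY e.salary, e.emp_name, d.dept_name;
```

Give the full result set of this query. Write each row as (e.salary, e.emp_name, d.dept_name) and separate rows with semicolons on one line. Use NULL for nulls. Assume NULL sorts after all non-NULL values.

(40, Frank, HR); (40, Frank, IT); (40, Frank, Marketing); (50, Ken, NULL); (60, Xin, NULL); (65, Mona, NULL); (75, Carol, HR); (75, Carol, IT); (75, Carol, Marketing); (75, Yara, HR); (75, Yara, IT); (75, Yara, Marketing)

LEFT JOIN keeps every row from `employees`; unmatched rows get NULL for `departments`'s columns.
Matching on e.dept_id = d.dept_id. A NULL in a compared column never satisfies the condition.
- dept_id=7: 3 matching d row(s), so 3 row(s) emitted.
- dept_id=7: 3 matching d row(s), so 3 row(s) emitted.
- dept_id=3: no d row matches, row kept with d columns NULL.
- dept_id=7: 3 matching d row(s), so 3 row(s) emitted.
- dept_id=1: no d row matches, row kept with d columns NULL.
- dept_id=3: no d row matches, row kept with d columns NULL.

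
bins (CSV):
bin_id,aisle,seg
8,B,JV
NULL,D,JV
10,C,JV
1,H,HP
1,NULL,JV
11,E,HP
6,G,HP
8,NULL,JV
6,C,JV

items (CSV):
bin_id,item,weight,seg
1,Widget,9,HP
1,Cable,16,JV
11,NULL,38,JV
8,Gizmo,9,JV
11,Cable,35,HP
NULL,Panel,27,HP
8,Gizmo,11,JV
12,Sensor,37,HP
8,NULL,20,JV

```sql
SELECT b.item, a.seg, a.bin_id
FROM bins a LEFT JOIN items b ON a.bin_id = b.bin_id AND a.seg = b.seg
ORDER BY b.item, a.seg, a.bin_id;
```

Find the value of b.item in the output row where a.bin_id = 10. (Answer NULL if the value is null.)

NULL

LEFT JOIN keeps every row from `bins`; unmatched rows get NULL for `items`'s columns.
Matching on a.bin_id = b.bin_id AND a.seg = b.seg. A NULL in a compared column never satisfies the condition.
Matched pairs: 9; unmatched a rows kept: 4.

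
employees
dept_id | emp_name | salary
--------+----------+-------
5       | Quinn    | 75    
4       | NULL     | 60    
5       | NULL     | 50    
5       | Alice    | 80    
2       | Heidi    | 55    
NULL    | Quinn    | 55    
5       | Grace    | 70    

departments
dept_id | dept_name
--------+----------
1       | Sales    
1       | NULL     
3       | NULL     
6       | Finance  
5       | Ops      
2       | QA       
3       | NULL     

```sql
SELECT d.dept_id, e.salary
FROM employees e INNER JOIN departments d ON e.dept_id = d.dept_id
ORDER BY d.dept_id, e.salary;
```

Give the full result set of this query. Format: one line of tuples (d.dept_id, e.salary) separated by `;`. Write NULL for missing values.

INNER JOIN keeps only pairs where the ON condition holds.
Matching on e.dept_id = d.dept_id. A NULL in a compared column never satisfies the condition.
- e (dept_id=5) pairs with 1 row(s) of d.
- e (dept_id=4) has no partner → excluded.
- e (dept_id=5) pairs with 1 row(s) of d.
- e (dept_id=5) pairs with 1 row(s) of d.
- e (dept_id=2) pairs with 1 row(s) of d.
- e (dept_id=NULL) has no partner → excluded.
- e (dept_id=5) pairs with 1 row(s) of d.
After projecting and ordering:
d.dept_id | e.salary
2 | 55
5 | 50
5 | 70
5 | 75
5 | 80

(2, 55); (5, 50); (5, 70); (5, 75); (5, 80)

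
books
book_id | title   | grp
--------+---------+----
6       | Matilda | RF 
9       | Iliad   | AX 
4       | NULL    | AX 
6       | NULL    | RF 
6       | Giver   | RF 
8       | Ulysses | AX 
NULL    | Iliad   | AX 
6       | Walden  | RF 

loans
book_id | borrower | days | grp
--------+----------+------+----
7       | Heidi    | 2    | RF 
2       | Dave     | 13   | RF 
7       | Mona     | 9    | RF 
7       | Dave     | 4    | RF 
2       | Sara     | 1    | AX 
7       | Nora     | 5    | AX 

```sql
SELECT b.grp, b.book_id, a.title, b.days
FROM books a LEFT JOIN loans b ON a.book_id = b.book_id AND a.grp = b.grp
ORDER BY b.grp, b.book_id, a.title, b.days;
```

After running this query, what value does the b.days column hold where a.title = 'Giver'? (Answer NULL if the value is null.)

NULL

LEFT JOIN keeps every row from `books`; unmatched rows get NULL for `loans`'s columns.
Matching on a.book_id = b.book_id AND a.grp = b.grp. A NULL in a compared column never satisfies the condition.
Matched pairs: 0; unmatched a rows kept: 8.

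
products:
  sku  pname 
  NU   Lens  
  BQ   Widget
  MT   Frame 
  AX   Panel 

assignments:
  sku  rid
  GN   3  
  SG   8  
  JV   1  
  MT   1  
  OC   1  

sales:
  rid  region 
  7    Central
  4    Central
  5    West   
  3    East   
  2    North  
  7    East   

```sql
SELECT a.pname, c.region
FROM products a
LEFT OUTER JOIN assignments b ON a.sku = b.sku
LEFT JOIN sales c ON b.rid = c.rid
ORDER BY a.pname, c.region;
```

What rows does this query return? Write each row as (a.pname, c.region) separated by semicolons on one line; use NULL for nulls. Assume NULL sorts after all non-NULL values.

(Frame, NULL); (Lens, NULL); (Panel, NULL); (Widget, NULL)

Evaluate left to right. First `products a LEFT JOIN assignments b` on sku: 4 row(s).
Then LEFT JOIN `sales c` on rid: each of those 4 rows is kept; rows whose b.rid has no match in c get NULL for c's columns.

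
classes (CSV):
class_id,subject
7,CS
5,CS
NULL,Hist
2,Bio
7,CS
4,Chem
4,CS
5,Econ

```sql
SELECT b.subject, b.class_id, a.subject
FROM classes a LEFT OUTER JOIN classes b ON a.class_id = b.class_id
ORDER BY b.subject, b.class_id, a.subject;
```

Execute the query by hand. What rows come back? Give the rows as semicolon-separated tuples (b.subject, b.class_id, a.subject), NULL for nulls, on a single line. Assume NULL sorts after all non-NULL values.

LEFT JOIN keeps every row from `classes a`; unmatched rows get NULL for `classes b`'s columns.
Matching on a.class_id = b.class_id. A NULL in a compared column never satisfies the condition.
Matched pairs: 13; unmatched a rows kept: 1.

(Bio, 2, Bio); (CS, 4, CS); (CS, 4, Chem); (CS, 5, CS); (CS, 5, Econ); (CS, 7, CS); (CS, 7, CS); (CS, 7, CS); (CS, 7, CS); (Chem, 4, CS); (Chem, 4, Chem); (Econ, 5, CS); (Econ, 5, Econ); (NULL, NULL, Hist)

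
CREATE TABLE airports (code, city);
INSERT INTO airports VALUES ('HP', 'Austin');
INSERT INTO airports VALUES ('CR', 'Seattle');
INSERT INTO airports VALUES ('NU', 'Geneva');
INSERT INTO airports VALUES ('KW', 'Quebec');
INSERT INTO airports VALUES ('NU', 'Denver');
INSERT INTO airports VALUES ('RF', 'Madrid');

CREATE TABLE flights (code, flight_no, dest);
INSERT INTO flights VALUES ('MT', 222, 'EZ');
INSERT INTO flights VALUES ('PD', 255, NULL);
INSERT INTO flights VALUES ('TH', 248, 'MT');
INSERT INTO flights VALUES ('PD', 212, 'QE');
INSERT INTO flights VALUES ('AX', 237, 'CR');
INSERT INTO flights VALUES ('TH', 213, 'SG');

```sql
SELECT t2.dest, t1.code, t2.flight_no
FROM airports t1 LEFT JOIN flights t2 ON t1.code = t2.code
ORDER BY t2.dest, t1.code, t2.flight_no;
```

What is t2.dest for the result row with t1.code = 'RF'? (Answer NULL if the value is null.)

LEFT JOIN keeps every row from `airports`; unmatched rows get NULL for `flights`'s columns.
Matching on t1.code = t2.code.
Matched pairs: 0; unmatched t1 rows kept: 6.

NULL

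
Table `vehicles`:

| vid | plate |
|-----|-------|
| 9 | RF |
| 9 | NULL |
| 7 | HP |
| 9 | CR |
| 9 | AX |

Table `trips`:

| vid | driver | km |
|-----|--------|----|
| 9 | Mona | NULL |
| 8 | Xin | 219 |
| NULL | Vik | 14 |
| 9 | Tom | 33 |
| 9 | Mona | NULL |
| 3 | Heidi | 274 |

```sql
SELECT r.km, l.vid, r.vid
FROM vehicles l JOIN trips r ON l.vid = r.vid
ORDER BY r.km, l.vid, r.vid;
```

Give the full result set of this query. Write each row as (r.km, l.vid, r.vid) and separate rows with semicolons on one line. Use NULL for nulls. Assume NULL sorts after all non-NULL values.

(33, 9, 9); (33, 9, 9); (33, 9, 9); (33, 9, 9); (NULL, 9, 9); (NULL, 9, 9); (NULL, 9, 9); (NULL, 9, 9); (NULL, 9, 9); (NULL, 9, 9); (NULL, 9, 9); (NULL, 9, 9)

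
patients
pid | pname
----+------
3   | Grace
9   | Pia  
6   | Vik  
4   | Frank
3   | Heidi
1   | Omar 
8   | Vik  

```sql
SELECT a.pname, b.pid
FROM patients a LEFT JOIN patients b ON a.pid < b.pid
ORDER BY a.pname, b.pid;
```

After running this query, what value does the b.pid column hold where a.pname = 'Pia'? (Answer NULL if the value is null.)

LEFT JOIN keeps every row from `patients a`; unmatched rows get NULL for `patients b`'s columns.
Matching on a.pid < b.pid.
- a row (pid=3): matches 4 b row(s) → 4 output row(s).
- a row (pid=9): no match → kept, b columns NULL.
- a row (pid=6): matches 2 b row(s) → 2 output row(s).
- a row (pid=4): matches 3 b row(s) → 3 output row(s).
- a row (pid=3): matches 4 b row(s) → 4 output row(s).
- a row (pid=1): matches 6 b row(s) → 6 output row(s).
- a row (pid=8): matches 1 b row(s) → 1 output row(s).

NULL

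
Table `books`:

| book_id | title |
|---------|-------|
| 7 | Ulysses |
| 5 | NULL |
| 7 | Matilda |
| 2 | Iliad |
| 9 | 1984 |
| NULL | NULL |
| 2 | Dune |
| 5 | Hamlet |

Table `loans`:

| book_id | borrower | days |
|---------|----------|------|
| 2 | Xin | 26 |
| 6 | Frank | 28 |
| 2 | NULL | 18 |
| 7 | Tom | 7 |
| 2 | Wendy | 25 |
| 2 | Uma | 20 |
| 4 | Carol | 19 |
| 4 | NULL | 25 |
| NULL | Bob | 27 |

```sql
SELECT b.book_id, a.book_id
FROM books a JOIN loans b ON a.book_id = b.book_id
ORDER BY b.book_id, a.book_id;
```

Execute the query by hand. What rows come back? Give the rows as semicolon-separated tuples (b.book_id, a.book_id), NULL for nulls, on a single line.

INNER JOIN keeps only pairs where the ON condition holds.
Matching on a.book_id = b.book_id. A NULL in a compared column never satisfies the condition.
- a row (book_id=7): matches 1 b row(s) → 1 output row(s).
- a row (book_id=5): no match → dropped.
- a row (book_id=7): matches 1 b row(s) → 1 output row(s).
- a row (book_id=2): matches 4 b row(s) → 4 output row(s).
- a row (book_id=9): no match → dropped.
- a row (book_id=NULL): no match → dropped.
- a row (book_id=2): matches 4 b row(s) → 4 output row(s).
- a row (book_id=5): no match → dropped.
After projecting and ordering:
b.book_id | a.book_id
2 | 2
2 | 2
2 | 2
2 | 2
2 | 2
2 | 2
2 | 2
2 | 2
7 | 7
7 | 7

(2, 2); (2, 2); (2, 2); (2, 2); (2, 2); (2, 2); (2, 2); (2, 2); (7, 7); (7, 7)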